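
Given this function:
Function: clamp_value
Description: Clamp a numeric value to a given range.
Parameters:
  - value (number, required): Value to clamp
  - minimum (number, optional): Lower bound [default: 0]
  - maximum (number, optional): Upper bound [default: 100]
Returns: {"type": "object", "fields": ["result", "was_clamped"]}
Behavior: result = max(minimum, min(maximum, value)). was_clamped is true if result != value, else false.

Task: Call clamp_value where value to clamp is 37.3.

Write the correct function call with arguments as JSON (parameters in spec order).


Mapping each described value to its parameter name:
  'Value to clamp' -> value = 37.3
clamp_value({"value": 37.3})


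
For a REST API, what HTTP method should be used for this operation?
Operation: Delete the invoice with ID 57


GET = read, POST = create, PUT = update/replace, DELETE = remove
This operation is a removal.
DELETE


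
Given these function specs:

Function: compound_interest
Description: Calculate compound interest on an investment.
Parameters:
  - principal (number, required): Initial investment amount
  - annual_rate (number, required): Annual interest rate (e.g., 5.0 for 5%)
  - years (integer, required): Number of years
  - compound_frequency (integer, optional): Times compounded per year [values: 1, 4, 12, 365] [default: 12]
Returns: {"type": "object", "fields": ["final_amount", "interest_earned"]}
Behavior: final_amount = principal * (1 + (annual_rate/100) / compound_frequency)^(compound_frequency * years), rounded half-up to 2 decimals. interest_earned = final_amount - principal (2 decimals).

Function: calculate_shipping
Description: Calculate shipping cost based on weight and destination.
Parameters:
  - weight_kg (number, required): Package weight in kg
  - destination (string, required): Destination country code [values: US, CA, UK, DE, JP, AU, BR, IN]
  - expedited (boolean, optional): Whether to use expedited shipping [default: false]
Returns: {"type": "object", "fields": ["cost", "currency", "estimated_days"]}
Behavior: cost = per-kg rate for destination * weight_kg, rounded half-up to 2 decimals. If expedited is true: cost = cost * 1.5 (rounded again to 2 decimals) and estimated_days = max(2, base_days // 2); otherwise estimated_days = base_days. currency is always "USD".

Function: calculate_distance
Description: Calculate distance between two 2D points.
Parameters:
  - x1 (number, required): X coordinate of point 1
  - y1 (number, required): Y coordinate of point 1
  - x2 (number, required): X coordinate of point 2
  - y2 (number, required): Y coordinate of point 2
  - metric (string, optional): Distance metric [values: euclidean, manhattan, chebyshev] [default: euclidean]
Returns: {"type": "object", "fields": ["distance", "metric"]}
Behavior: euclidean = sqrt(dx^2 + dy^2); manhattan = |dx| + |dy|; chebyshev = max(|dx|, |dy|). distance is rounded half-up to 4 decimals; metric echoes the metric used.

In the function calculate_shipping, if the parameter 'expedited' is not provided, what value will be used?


The calculate_shipping spec declares:
  - expedited (boolean, optional): Whether to use expedited shipping [default: false]
Default:
false


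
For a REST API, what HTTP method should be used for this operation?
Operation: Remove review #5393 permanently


GET = read, POST = create, PUT = update/replace, DELETE = remove
This operation is a removal.
DELETE


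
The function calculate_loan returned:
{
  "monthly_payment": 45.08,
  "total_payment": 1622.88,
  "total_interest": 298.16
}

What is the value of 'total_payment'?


1622.88


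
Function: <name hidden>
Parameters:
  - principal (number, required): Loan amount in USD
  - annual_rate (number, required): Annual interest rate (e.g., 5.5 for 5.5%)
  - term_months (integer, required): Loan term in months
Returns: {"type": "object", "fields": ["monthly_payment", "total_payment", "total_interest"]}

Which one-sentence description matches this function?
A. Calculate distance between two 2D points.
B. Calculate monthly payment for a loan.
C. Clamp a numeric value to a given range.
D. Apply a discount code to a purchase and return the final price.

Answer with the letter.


Parameters principal, annual_rate, term_months and return ["monthly_payment", "total_payment", "total_interest"] fit: Calculate monthly payment for a loan.
B


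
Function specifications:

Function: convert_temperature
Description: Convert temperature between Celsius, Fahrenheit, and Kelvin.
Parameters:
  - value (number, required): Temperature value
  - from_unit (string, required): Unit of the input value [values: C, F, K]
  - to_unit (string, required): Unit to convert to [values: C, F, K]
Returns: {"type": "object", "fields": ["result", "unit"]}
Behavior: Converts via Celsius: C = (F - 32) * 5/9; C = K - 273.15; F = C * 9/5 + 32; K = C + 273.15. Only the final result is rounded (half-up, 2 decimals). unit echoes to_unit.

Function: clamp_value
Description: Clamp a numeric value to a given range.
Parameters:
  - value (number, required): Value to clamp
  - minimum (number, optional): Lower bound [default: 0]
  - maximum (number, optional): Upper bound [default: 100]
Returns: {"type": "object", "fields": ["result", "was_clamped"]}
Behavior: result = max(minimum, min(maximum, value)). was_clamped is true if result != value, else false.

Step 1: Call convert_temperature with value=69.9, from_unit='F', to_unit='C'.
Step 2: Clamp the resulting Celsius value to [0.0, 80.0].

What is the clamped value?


Step 1: convert_temperature(value=69.9, from_unit=F, to_unit=C)
  To C: (69.9 - 32) * 5/9 = 21.055556
  Target is C: 21.055556
  Round to 2 decimals: 21.06
  -> result = 21.06 C
Step 2: clamp_value(value=21.06, minimum=0.0, maximum=80.0)
  result = max(0.0, min(80.0, 21.06)) = max(0.0, 21.06) = 21.06
  was_clamped = (21.06 != 21.06) = false
  -> result = 21.06
21.06


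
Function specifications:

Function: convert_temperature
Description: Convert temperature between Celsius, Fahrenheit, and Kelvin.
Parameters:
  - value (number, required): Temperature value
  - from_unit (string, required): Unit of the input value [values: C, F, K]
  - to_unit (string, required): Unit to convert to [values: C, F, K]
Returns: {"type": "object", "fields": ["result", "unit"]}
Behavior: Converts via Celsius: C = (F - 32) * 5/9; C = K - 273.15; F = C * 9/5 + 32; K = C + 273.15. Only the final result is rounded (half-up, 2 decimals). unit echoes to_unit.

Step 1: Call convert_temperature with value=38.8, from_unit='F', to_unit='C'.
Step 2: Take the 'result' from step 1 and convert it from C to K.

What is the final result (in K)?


Step 1: convert_temperature(value=38.8, from_unit=F, to_unit=C)
  To C: (38.8 - 32) * 5/9 = 3.777778
  Target is C: 3.777778
  Round to 2 decimals: 3.78
  -> result = 3.78 C
Step 2: convert_temperature(value=3.78, from_unit=C, to_unit=K)
  Input already in C: 3.78
  To K: 3.78 + 273.15 = 276.93
  Round to 2 decimals: 276.93
  -> result = 276.93 K
276.93 K


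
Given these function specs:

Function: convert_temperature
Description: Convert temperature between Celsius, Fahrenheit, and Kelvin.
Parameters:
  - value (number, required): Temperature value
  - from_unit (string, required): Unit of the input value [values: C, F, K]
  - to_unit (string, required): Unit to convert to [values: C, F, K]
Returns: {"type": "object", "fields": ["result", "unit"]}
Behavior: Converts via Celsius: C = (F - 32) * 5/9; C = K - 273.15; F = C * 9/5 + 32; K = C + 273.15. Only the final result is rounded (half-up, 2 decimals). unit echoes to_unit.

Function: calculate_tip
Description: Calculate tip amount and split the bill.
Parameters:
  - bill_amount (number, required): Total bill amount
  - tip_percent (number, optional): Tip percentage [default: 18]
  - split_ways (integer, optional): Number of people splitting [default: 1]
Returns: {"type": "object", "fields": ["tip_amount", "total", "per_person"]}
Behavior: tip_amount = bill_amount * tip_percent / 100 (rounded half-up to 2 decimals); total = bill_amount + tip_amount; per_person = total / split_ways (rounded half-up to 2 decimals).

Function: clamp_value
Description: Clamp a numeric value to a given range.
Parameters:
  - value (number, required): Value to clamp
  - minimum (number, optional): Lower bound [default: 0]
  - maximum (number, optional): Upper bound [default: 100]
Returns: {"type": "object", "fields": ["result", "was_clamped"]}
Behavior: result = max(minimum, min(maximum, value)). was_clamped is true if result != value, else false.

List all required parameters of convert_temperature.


Parameters of convert_temperature and their required/optional flag:
  value: required
  from_unit: required
  to_unit: required
from_unit, to_unit, value


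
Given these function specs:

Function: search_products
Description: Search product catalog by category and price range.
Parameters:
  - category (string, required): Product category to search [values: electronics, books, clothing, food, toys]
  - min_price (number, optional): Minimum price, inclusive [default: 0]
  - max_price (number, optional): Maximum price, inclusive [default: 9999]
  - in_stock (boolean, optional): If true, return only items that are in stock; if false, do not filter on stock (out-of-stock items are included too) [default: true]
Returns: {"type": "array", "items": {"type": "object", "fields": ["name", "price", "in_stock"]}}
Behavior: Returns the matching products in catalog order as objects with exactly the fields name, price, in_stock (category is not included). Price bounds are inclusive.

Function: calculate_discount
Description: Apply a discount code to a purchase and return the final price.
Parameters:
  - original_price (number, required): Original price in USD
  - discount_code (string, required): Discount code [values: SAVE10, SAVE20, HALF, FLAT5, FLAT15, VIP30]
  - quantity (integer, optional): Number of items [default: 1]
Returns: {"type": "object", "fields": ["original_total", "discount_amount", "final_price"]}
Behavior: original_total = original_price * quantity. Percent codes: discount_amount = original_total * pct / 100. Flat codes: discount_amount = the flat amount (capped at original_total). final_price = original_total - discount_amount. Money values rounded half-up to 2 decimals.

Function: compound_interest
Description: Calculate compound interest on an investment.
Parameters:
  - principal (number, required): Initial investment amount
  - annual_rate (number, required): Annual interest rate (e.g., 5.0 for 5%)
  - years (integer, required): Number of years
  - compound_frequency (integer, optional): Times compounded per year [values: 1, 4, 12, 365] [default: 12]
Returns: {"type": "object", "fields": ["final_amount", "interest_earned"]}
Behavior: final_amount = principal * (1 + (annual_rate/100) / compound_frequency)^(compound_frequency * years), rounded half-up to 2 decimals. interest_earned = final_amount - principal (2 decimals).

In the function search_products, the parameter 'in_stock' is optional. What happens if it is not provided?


The search_products spec declares:
  - in_stock (boolean, optional): If true, return only items that are in stock; if false, do not filter on stock (out-of-stock items are included too) [default: true]
It defaults to true


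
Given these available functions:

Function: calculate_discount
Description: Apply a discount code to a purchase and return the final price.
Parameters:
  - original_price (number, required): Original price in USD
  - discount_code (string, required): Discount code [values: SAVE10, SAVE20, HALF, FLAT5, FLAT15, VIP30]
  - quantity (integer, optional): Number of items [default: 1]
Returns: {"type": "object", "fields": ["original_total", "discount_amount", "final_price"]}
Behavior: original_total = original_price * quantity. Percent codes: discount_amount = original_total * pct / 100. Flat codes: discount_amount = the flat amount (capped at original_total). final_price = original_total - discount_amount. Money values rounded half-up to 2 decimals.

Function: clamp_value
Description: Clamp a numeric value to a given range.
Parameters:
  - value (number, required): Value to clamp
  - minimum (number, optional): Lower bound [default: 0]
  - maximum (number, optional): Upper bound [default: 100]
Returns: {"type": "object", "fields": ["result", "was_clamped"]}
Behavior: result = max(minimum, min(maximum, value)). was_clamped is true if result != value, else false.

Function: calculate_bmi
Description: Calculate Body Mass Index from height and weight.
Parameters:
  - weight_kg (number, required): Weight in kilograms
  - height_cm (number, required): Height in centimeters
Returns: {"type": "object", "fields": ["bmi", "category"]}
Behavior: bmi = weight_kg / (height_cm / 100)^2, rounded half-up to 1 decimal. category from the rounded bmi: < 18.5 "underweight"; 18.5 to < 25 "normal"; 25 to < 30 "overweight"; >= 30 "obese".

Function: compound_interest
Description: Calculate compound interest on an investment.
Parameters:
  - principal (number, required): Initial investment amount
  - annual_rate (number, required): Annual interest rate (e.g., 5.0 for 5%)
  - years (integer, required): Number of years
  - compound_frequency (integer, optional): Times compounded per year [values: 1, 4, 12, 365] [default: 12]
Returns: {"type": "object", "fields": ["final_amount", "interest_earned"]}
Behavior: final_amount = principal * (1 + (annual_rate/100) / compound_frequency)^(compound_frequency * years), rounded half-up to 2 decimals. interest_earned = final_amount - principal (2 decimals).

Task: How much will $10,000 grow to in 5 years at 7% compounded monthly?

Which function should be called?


The task needs a function whose description is: Calculate compound interest on an investment.
compound_interest


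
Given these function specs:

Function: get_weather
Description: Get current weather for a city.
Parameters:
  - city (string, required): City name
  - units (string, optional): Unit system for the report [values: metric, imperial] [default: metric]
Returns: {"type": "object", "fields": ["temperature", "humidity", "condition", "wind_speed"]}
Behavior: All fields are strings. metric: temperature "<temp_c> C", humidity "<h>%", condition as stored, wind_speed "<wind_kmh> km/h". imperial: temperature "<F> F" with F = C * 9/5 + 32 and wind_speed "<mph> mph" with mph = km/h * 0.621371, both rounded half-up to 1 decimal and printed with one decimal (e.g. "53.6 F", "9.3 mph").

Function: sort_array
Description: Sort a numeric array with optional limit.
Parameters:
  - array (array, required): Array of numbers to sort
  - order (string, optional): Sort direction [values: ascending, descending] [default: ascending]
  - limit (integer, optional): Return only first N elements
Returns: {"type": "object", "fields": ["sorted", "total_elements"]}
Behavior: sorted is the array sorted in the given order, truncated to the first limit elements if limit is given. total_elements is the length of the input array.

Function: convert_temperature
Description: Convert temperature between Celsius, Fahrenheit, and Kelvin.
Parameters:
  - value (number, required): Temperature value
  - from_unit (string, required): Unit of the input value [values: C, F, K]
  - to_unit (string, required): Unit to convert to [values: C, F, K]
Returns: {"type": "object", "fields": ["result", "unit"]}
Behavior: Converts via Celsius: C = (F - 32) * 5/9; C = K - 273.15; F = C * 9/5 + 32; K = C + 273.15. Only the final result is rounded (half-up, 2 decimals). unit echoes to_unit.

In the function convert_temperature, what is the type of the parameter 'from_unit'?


The convert_temperature spec declares:
  - from_unit (string, required): Unit of the input value [values: C, F, K]
Type:
string


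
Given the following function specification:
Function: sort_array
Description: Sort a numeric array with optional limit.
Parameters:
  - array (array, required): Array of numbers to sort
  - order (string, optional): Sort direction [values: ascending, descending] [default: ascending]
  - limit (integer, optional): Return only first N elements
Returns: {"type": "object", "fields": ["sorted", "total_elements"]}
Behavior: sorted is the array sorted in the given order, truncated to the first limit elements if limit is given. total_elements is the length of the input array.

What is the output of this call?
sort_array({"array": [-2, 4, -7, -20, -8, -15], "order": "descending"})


sorted descending: [4, -2, -7, -8, -15, -20]
total_elements = len(input) = 6
Output:
{"sorted": [4, -2, -7, -8, -15, -20], "total_elements": 6}


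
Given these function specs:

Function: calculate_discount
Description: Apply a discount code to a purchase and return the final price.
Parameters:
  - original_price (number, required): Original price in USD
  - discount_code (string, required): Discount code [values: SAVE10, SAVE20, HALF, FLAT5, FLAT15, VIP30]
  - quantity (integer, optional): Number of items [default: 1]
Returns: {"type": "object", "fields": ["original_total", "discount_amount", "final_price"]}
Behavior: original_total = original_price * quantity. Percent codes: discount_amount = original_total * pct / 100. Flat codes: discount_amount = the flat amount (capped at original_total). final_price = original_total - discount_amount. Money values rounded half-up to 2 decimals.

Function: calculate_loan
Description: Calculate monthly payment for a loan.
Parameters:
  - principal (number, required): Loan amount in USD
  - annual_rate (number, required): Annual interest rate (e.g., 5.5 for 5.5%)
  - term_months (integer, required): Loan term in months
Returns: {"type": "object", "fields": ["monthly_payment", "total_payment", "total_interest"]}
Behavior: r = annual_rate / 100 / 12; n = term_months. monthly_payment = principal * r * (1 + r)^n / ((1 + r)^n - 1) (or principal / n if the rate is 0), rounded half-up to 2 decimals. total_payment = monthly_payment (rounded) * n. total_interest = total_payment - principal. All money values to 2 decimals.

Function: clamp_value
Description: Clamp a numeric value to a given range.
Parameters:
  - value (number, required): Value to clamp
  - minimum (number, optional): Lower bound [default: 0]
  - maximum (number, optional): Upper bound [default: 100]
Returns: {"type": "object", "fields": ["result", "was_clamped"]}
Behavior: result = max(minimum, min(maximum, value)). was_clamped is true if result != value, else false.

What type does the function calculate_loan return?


The calculate_loan spec declares Returns: {"type": "object", "fields": ["monthly_payment", "total_payment", "total_interest"]}
Type:
object


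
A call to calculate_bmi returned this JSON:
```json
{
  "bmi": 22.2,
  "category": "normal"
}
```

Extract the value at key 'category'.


normal


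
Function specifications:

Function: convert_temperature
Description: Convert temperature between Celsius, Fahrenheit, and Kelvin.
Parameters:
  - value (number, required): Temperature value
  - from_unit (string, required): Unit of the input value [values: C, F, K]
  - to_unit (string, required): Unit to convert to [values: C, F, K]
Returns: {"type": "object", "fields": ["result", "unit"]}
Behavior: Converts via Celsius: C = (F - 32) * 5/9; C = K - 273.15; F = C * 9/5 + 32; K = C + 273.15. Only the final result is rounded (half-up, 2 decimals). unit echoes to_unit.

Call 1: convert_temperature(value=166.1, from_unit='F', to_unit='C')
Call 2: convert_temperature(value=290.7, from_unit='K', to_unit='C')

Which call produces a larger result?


Call 1:
  To C: (166.1 - 32) * 5/9 = 74.5
  Target is C: 74.5
  Round to 2 decimals: 74.5
  -> 74.5 C
Call 2:
  To C: 290.7 - 273.15 = 17.55
  Target is C: 17.55
  Round to 2 decimals: 17.55
  -> 17.55 C
Call 1 (74.5 C)


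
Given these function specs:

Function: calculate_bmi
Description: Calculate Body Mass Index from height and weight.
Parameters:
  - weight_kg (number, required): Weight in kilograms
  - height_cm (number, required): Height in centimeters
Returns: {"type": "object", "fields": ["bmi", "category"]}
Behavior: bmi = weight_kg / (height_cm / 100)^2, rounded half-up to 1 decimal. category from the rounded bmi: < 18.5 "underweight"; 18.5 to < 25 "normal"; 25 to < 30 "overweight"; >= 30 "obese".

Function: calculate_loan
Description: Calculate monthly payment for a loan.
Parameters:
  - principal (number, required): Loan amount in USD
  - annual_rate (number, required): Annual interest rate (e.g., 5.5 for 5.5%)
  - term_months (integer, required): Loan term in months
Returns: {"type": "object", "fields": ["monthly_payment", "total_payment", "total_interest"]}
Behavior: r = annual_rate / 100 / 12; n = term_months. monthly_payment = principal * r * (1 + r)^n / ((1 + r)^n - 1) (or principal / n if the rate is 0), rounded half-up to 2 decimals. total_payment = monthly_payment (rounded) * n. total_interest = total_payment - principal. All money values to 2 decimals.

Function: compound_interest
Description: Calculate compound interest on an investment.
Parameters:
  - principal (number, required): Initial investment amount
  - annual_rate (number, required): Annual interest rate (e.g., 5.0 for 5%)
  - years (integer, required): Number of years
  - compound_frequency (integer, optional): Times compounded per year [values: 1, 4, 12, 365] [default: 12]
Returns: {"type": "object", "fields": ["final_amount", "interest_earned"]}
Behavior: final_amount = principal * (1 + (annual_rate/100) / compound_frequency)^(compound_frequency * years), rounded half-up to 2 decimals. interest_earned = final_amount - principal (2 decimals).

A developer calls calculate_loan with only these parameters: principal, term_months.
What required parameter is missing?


Required parameters: principal, annual_rate, term_months
Provided: principal, term_months
Missing: annual_rate
annual_rate


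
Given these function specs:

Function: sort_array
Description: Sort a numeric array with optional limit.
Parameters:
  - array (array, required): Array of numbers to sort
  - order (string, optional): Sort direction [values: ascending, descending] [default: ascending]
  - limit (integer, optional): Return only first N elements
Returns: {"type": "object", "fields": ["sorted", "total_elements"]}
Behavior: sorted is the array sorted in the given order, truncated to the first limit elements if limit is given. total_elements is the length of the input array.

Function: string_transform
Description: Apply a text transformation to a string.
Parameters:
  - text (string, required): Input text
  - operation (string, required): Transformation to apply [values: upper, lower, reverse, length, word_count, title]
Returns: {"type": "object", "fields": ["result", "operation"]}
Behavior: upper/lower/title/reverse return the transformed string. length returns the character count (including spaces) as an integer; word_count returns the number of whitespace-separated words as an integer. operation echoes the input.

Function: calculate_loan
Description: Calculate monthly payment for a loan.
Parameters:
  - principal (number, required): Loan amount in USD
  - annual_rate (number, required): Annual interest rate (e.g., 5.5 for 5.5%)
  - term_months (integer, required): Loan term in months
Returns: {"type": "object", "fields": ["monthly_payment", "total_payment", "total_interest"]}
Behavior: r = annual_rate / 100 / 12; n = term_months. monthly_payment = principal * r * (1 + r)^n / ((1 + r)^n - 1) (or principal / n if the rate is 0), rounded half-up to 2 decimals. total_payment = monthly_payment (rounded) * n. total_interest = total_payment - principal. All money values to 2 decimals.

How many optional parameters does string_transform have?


Parameters of string_transform: text (required), operation (required)
Optional count:
0


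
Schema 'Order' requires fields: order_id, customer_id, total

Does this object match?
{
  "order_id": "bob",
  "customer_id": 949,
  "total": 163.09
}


Checking required fields... All present.
Valid - all required fields present


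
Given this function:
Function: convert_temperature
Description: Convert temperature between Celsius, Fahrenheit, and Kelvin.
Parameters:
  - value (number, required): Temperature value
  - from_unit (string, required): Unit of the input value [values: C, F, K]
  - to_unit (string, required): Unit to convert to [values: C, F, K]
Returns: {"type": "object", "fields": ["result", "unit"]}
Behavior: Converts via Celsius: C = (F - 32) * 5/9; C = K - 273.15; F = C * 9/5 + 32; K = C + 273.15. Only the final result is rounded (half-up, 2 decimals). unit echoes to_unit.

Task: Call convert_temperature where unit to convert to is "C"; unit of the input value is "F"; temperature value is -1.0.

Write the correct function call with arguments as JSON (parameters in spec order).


Mapping each described value to its parameter name:
  'Unit to convert to' -> to_unit = "C"
  'Unit of the input value' -> from_unit = "F"
  'Temperature value' -> value = -1.0
convert_temperature({"value": -1.0, "from_unit": "F", "to_unit": "C"})


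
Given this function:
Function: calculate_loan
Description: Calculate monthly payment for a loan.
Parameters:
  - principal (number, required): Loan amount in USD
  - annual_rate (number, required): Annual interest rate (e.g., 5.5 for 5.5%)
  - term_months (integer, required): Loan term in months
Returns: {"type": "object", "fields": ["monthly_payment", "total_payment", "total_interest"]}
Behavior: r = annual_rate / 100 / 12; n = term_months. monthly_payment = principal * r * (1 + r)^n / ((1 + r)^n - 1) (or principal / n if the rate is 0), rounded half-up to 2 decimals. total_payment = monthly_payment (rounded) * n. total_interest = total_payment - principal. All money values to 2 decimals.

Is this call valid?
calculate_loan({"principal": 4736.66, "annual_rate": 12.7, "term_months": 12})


Checking all required parameters present and types match... All valid.
Valid


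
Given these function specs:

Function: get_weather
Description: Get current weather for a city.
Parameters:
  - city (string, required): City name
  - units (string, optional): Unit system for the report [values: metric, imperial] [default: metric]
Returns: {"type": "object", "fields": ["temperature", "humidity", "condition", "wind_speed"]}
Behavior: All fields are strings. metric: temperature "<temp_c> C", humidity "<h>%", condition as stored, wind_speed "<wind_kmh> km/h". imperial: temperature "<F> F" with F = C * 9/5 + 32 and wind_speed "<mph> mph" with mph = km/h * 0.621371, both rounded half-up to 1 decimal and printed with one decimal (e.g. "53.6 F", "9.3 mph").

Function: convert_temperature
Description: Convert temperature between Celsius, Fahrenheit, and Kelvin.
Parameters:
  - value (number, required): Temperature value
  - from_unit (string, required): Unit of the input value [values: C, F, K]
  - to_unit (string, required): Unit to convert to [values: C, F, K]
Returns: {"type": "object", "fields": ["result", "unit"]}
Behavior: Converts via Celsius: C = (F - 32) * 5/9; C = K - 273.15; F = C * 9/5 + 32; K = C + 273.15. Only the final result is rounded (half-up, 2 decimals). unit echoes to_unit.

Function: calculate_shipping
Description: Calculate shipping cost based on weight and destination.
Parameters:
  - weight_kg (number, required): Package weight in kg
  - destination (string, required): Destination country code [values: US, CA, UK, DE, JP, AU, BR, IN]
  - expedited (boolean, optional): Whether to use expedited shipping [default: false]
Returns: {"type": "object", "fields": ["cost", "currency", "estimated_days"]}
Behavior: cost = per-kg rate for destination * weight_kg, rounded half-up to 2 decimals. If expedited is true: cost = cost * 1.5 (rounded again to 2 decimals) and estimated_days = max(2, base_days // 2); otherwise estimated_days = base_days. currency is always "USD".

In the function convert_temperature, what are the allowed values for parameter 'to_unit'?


The convert_temperature spec declares:
  - to_unit (string, required): Unit to convert to [values: C, F, K]
Allowed values:
C, F, K


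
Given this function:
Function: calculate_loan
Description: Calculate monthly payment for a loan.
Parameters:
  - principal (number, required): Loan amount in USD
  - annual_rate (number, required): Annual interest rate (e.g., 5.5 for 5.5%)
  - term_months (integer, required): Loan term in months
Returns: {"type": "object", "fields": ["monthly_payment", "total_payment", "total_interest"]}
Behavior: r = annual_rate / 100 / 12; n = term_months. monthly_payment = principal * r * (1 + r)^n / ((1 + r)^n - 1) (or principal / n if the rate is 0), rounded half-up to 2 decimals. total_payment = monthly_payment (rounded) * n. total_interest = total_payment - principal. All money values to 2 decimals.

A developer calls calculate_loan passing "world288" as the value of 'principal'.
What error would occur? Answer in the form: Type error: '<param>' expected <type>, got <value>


Spec: 'principal' is declared as number; "world288" is a string.
Type error: 'principal' expected number, got "world288"


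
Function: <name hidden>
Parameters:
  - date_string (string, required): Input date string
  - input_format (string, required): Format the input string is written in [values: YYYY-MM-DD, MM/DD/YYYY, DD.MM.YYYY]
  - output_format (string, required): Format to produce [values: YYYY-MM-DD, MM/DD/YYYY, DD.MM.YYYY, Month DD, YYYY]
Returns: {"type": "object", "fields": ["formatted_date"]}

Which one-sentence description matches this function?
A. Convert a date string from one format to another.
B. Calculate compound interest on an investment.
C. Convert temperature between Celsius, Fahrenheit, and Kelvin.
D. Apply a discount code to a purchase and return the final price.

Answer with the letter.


Parameters date_string, input_format, output_format and return ["formatted_date"] fit: Convert a date string from one format to another.
A


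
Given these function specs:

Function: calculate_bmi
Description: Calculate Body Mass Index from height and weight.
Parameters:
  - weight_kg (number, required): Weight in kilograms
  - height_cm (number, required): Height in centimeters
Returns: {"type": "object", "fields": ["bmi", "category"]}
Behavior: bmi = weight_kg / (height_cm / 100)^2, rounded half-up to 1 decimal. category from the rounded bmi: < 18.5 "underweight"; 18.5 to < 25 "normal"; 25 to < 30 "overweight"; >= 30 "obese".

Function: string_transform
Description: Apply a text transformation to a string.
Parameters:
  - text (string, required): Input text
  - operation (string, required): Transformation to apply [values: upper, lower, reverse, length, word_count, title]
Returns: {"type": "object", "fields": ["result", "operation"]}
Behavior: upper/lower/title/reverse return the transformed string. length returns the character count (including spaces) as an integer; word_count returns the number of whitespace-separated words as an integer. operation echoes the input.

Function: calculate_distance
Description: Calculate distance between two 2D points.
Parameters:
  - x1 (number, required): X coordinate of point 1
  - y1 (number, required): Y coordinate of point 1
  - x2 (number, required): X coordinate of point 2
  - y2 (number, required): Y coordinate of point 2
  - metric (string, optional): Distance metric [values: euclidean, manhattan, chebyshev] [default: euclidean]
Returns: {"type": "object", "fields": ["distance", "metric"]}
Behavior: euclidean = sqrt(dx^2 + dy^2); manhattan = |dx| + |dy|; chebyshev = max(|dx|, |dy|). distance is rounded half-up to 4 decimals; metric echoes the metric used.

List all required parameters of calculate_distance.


Parameters of calculate_distance and their required/optional flag:
  x1: required
  y1: required
  x2: required
  y2: required
  metric: optional
x1, x2, y1, y2


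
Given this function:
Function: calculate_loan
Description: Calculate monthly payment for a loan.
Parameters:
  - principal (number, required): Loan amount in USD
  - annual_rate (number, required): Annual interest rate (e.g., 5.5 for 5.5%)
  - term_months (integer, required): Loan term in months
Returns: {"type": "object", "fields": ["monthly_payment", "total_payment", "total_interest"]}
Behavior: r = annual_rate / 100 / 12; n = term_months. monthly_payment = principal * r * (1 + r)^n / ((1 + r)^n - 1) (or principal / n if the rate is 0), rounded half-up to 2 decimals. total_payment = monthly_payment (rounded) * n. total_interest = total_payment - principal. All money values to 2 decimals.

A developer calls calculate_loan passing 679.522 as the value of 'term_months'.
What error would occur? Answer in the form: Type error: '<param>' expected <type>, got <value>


Spec: 'term_months' is declared as integer; 679.522 is a non-integer number.
Type error: 'term_months' expected integer, got 679.522


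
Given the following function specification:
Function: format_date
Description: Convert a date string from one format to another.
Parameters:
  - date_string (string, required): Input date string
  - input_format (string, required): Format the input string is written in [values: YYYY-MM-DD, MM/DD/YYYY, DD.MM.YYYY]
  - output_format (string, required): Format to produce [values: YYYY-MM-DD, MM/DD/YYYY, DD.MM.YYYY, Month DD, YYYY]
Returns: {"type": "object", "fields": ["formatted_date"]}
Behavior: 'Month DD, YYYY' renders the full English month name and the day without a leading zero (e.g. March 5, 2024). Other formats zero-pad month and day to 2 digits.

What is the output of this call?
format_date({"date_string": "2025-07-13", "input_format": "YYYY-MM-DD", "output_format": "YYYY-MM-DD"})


Parse '2025-07-13' as YYYY-MM-DD: year=2025, month=7, day=13
Render as YYYY-MM-DD: 2025-07-13
Output:
{"formatted_date": "2025-07-13"}


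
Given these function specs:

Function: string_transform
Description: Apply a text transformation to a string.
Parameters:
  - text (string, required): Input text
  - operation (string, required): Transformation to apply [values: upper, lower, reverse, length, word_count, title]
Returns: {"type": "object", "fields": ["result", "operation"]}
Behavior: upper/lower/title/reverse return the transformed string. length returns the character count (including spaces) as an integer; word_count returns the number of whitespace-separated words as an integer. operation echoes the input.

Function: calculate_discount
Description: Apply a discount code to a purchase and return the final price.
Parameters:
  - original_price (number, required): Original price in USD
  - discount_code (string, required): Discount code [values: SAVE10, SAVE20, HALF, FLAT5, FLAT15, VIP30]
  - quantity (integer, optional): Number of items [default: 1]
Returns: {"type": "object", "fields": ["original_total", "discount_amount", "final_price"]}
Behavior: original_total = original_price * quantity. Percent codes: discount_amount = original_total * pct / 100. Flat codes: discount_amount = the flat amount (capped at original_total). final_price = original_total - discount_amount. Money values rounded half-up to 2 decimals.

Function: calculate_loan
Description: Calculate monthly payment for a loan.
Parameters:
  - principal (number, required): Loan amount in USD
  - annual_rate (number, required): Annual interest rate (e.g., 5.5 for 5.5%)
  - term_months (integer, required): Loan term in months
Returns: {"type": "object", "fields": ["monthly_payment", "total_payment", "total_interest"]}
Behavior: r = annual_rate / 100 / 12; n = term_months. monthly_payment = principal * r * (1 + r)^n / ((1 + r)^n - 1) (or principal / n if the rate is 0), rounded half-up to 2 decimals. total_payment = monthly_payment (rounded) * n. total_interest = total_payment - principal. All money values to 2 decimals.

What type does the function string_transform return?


The string_transform spec declares Returns: {"type": "object", "fields": ["result", "operation"]}
Type:
object


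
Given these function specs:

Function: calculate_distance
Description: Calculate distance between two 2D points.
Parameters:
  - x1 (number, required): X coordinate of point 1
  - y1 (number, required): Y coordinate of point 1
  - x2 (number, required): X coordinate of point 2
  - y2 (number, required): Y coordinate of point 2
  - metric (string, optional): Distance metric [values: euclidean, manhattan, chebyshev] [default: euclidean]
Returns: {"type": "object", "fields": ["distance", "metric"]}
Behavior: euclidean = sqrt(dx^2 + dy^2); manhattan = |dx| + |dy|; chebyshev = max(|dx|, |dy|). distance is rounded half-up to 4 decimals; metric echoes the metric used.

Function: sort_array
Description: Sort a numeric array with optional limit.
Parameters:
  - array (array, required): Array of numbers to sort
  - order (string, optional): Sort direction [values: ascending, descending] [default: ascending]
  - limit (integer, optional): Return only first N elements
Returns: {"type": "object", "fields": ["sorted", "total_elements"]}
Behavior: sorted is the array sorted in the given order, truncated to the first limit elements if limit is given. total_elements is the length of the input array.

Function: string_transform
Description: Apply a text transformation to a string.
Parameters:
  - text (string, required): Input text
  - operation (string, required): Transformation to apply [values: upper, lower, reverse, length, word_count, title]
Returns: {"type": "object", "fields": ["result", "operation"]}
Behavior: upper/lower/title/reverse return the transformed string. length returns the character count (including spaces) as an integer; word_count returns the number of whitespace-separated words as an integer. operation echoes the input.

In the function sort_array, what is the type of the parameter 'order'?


The sort_array spec declares:
  - order (string, optional): Sort direction [values: ascending, descending] [default: ascending]
Type:
string


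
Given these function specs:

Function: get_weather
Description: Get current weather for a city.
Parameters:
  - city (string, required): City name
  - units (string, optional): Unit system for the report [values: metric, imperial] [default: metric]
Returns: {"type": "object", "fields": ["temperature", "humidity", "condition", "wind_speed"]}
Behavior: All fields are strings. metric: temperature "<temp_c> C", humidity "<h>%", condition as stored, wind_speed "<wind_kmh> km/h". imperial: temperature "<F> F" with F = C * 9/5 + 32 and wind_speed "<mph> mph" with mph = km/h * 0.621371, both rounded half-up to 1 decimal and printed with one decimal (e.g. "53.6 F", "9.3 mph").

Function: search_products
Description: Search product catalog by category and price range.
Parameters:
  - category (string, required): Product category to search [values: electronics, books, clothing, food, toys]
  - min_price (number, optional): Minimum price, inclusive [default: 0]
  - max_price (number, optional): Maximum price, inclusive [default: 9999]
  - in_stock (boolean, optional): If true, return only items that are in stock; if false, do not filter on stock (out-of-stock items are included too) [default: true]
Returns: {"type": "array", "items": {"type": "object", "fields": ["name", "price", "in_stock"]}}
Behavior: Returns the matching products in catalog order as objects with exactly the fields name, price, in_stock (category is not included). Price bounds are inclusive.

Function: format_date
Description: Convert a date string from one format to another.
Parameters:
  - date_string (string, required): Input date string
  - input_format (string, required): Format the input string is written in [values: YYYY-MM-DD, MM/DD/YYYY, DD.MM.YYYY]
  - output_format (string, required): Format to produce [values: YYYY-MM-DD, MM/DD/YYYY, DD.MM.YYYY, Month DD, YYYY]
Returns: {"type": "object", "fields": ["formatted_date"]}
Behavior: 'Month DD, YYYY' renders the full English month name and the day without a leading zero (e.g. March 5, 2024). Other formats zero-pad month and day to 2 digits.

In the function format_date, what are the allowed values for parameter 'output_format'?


The format_date spec declares:
  - output_format (string, required): Format to produce [values: YYYY-MM-DD, MM/DD/YYYY, DD.MM.YYYY, Month DD, YYYY]
Allowed values:
YYYY-MM-DD, MM/DD/YYYY, DD.MM.YYYY, Month DD, YYYY


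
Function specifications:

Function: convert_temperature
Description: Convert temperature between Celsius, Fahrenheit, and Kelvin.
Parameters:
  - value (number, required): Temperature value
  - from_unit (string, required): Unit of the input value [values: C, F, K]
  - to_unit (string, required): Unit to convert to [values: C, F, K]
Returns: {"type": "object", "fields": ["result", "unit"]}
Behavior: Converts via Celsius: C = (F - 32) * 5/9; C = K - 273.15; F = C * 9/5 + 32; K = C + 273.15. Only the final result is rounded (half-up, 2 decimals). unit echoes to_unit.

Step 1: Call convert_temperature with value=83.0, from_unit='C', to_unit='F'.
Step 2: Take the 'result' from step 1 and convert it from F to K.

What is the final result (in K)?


Step 1: convert_temperature(value=83.0, from_unit=C, to_unit=F)
  Input already in C: 83
  To F: 83 * 9/5 + 32 = 181.4
  Round to 2 decimals: 181.4
  -> result = 181.4 F
Step 2: convert_temperature(value=181.4, from_unit=F, to_unit=K)
  To C: (181.4 - 32) * 5/9 = 83
  To K: 83 + 273.15 = 356.15
  Round to 2 decimals: 356.15
  -> result = 356.15 K
356.15 K
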